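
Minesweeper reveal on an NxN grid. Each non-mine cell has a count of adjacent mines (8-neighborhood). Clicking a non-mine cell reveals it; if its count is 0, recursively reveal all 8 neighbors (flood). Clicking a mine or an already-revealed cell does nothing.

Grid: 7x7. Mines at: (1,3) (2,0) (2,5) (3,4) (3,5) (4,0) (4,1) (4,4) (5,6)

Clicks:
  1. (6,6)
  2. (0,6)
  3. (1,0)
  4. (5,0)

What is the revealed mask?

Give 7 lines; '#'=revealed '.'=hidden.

Answer: ....###
#...###
.......
.......
.......
#......
......#

Derivation:
Click 1 (6,6) count=1: revealed 1 new [(6,6)] -> total=1
Click 2 (0,6) count=0: revealed 6 new [(0,4) (0,5) (0,6) (1,4) (1,5) (1,6)] -> total=7
Click 3 (1,0) count=1: revealed 1 new [(1,0)] -> total=8
Click 4 (5,0) count=2: revealed 1 new [(5,0)] -> total=9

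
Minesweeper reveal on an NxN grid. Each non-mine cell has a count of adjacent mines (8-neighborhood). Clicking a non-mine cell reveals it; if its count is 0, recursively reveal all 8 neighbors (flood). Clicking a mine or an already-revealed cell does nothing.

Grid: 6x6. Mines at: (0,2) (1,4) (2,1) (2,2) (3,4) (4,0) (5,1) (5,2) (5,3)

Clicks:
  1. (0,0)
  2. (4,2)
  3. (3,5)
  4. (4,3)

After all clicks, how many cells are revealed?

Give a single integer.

Answer: 7

Derivation:
Click 1 (0,0) count=0: revealed 4 new [(0,0) (0,1) (1,0) (1,1)] -> total=4
Click 2 (4,2) count=3: revealed 1 new [(4,2)] -> total=5
Click 3 (3,5) count=1: revealed 1 new [(3,5)] -> total=6
Click 4 (4,3) count=3: revealed 1 new [(4,3)] -> total=7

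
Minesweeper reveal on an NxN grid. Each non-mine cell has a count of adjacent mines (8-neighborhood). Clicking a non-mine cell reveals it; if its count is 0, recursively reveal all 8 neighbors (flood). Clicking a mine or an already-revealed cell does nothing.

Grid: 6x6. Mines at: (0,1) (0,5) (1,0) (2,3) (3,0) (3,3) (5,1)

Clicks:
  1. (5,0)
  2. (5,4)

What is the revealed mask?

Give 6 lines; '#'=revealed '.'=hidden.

Answer: ......
....##
....##
....##
..####
#.####

Derivation:
Click 1 (5,0) count=1: revealed 1 new [(5,0)] -> total=1
Click 2 (5,4) count=0: revealed 14 new [(1,4) (1,5) (2,4) (2,5) (3,4) (3,5) (4,2) (4,3) (4,4) (4,5) (5,2) (5,3) (5,4) (5,5)] -> total=15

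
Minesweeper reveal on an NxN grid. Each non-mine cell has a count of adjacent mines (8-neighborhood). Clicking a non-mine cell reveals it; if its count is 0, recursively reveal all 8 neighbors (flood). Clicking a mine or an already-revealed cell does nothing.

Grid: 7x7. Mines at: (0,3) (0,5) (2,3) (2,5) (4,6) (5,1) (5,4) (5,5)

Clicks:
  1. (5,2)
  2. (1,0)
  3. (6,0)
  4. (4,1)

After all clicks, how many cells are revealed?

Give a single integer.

Answer: 17

Derivation:
Click 1 (5,2) count=1: revealed 1 new [(5,2)] -> total=1
Click 2 (1,0) count=0: revealed 15 new [(0,0) (0,1) (0,2) (1,0) (1,1) (1,2) (2,0) (2,1) (2,2) (3,0) (3,1) (3,2) (4,0) (4,1) (4,2)] -> total=16
Click 3 (6,0) count=1: revealed 1 new [(6,0)] -> total=17
Click 4 (4,1) count=1: revealed 0 new [(none)] -> total=17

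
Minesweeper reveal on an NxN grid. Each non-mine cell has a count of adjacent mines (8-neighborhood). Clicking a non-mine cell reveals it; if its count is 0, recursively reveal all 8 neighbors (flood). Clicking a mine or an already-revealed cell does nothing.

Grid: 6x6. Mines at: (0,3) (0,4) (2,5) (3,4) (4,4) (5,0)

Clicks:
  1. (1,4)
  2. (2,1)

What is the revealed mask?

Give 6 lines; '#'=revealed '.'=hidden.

Answer: ###...
#####.
####..
####..
####..
.###..

Derivation:
Click 1 (1,4) count=3: revealed 1 new [(1,4)] -> total=1
Click 2 (2,1) count=0: revealed 22 new [(0,0) (0,1) (0,2) (1,0) (1,1) (1,2) (1,3) (2,0) (2,1) (2,2) (2,3) (3,0) (3,1) (3,2) (3,3) (4,0) (4,1) (4,2) (4,3) (5,1) (5,2) (5,3)] -> total=23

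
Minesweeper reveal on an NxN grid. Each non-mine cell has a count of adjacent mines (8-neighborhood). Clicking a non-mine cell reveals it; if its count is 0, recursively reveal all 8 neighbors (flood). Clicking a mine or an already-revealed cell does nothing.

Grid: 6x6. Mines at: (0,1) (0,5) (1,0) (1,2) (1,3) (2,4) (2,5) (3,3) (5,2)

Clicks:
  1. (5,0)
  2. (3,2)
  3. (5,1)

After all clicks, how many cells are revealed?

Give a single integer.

Answer: 11

Derivation:
Click 1 (5,0) count=0: revealed 11 new [(2,0) (2,1) (2,2) (3,0) (3,1) (3,2) (4,0) (4,1) (4,2) (5,0) (5,1)] -> total=11
Click 2 (3,2) count=1: revealed 0 new [(none)] -> total=11
Click 3 (5,1) count=1: revealed 0 new [(none)] -> total=11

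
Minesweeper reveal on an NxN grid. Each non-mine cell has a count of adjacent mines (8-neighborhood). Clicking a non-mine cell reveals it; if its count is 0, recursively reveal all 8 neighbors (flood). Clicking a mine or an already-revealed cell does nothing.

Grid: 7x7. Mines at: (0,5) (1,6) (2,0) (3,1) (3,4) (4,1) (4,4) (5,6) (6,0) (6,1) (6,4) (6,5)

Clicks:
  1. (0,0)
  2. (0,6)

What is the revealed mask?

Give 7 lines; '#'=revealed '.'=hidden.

Answer: #####.#
#####..
.####..
.......
.......
.......
.......

Derivation:
Click 1 (0,0) count=0: revealed 14 new [(0,0) (0,1) (0,2) (0,3) (0,4) (1,0) (1,1) (1,2) (1,3) (1,4) (2,1) (2,2) (2,3) (2,4)] -> total=14
Click 2 (0,6) count=2: revealed 1 new [(0,6)] -> total=15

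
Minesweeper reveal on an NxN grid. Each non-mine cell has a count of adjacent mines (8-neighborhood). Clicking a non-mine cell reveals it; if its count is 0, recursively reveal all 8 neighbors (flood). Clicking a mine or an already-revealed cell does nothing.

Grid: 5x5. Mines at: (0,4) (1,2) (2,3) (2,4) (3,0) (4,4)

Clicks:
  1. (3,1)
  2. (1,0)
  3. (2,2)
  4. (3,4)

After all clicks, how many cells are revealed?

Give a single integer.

Click 1 (3,1) count=1: revealed 1 new [(3,1)] -> total=1
Click 2 (1,0) count=0: revealed 6 new [(0,0) (0,1) (1,0) (1,1) (2,0) (2,1)] -> total=7
Click 3 (2,2) count=2: revealed 1 new [(2,2)] -> total=8
Click 4 (3,4) count=3: revealed 1 new [(3,4)] -> total=9

Answer: 9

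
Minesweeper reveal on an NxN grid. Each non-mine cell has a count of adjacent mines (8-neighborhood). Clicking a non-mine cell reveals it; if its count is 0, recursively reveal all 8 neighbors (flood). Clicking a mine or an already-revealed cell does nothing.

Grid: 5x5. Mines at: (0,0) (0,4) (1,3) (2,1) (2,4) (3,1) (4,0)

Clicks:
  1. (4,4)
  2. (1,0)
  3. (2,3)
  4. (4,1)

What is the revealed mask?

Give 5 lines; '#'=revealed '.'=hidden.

Click 1 (4,4) count=0: revealed 6 new [(3,2) (3,3) (3,4) (4,2) (4,3) (4,4)] -> total=6
Click 2 (1,0) count=2: revealed 1 new [(1,0)] -> total=7
Click 3 (2,3) count=2: revealed 1 new [(2,3)] -> total=8
Click 4 (4,1) count=2: revealed 1 new [(4,1)] -> total=9

Answer: .....
#....
...#.
..###
.####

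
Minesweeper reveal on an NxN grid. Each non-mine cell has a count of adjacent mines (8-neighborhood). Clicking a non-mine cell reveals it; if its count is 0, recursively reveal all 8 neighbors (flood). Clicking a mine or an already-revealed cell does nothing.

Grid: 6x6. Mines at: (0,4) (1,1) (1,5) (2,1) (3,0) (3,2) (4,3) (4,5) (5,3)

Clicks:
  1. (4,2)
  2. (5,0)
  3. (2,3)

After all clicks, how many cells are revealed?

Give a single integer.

Click 1 (4,2) count=3: revealed 1 new [(4,2)] -> total=1
Click 2 (5,0) count=0: revealed 5 new [(4,0) (4,1) (5,0) (5,1) (5,2)] -> total=6
Click 3 (2,3) count=1: revealed 1 new [(2,3)] -> total=7

Answer: 7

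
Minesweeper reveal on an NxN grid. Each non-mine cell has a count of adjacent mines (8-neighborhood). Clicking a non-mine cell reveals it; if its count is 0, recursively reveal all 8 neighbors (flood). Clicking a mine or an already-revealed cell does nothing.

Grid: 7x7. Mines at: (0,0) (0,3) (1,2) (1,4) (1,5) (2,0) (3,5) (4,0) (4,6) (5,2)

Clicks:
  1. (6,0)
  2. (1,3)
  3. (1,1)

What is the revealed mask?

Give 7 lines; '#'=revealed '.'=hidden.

Answer: .......
.#.#...
.......
.......
.......
##.....
##.....

Derivation:
Click 1 (6,0) count=0: revealed 4 new [(5,0) (5,1) (6,0) (6,1)] -> total=4
Click 2 (1,3) count=3: revealed 1 new [(1,3)] -> total=5
Click 3 (1,1) count=3: revealed 1 new [(1,1)] -> total=6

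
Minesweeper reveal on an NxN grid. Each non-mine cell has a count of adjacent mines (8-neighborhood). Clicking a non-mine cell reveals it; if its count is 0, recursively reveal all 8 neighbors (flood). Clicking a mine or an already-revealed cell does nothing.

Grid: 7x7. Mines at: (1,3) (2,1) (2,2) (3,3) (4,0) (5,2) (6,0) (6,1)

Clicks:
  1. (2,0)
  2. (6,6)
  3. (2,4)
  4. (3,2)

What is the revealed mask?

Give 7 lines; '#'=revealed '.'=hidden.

Click 1 (2,0) count=1: revealed 1 new [(2,0)] -> total=1
Click 2 (6,6) count=0: revealed 24 new [(0,4) (0,5) (0,6) (1,4) (1,5) (1,6) (2,4) (2,5) (2,6) (3,4) (3,5) (3,6) (4,3) (4,4) (4,5) (4,6) (5,3) (5,4) (5,5) (5,6) (6,3) (6,4) (6,5) (6,6)] -> total=25
Click 3 (2,4) count=2: revealed 0 new [(none)] -> total=25
Click 4 (3,2) count=3: revealed 1 new [(3,2)] -> total=26

Answer: ....###
....###
#...###
..#.###
...####
...####
...####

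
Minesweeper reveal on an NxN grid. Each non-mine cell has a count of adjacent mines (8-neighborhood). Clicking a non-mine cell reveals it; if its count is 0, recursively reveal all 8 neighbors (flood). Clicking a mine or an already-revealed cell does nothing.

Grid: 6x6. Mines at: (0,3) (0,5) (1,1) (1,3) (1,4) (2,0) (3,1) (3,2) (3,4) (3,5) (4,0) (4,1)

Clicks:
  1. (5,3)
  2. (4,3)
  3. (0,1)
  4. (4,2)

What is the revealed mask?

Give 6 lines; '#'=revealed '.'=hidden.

Answer: .#....
......
......
......
..####
..####

Derivation:
Click 1 (5,3) count=0: revealed 8 new [(4,2) (4,3) (4,4) (4,5) (5,2) (5,3) (5,4) (5,5)] -> total=8
Click 2 (4,3) count=2: revealed 0 new [(none)] -> total=8
Click 3 (0,1) count=1: revealed 1 new [(0,1)] -> total=9
Click 4 (4,2) count=3: revealed 0 new [(none)] -> total=9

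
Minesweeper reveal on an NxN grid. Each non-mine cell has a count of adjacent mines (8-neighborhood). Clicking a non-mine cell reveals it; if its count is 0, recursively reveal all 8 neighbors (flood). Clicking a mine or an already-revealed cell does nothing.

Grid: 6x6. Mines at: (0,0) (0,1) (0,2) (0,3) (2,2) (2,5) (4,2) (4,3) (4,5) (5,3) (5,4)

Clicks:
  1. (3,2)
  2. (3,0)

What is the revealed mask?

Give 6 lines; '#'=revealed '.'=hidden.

Click 1 (3,2) count=3: revealed 1 new [(3,2)] -> total=1
Click 2 (3,0) count=0: revealed 10 new [(1,0) (1,1) (2,0) (2,1) (3,0) (3,1) (4,0) (4,1) (5,0) (5,1)] -> total=11

Answer: ......
##....
##....
###...
##....
##....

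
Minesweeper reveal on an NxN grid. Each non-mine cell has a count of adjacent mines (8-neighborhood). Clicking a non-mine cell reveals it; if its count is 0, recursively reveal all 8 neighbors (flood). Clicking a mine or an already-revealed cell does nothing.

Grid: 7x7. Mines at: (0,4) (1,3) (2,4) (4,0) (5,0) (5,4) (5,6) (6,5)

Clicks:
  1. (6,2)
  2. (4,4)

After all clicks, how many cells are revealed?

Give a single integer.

Answer: 24

Derivation:
Click 1 (6,2) count=0: revealed 23 new [(0,0) (0,1) (0,2) (1,0) (1,1) (1,2) (2,0) (2,1) (2,2) (2,3) (3,0) (3,1) (3,2) (3,3) (4,1) (4,2) (4,3) (5,1) (5,2) (5,3) (6,1) (6,2) (6,3)] -> total=23
Click 2 (4,4) count=1: revealed 1 new [(4,4)] -> total=24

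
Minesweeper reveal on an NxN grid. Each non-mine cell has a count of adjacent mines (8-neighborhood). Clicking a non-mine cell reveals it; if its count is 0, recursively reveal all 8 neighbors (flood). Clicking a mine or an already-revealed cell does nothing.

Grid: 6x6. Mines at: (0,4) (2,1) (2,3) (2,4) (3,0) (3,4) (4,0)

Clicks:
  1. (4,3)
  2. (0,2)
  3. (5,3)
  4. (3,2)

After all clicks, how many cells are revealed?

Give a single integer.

Answer: 21

Derivation:
Click 1 (4,3) count=1: revealed 1 new [(4,3)] -> total=1
Click 2 (0,2) count=0: revealed 8 new [(0,0) (0,1) (0,2) (0,3) (1,0) (1,1) (1,2) (1,3)] -> total=9
Click 3 (5,3) count=0: revealed 12 new [(3,1) (3,2) (3,3) (4,1) (4,2) (4,4) (4,5) (5,1) (5,2) (5,3) (5,4) (5,5)] -> total=21
Click 4 (3,2) count=2: revealed 0 new [(none)] -> total=21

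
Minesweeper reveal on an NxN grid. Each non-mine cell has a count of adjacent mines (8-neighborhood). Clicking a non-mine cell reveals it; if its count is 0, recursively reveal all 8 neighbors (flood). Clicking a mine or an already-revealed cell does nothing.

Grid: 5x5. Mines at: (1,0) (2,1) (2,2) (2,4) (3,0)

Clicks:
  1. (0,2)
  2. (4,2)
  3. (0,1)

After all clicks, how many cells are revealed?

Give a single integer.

Answer: 16

Derivation:
Click 1 (0,2) count=0: revealed 8 new [(0,1) (0,2) (0,3) (0,4) (1,1) (1,2) (1,3) (1,4)] -> total=8
Click 2 (4,2) count=0: revealed 8 new [(3,1) (3,2) (3,3) (3,4) (4,1) (4,2) (4,3) (4,4)] -> total=16
Click 3 (0,1) count=1: revealed 0 new [(none)] -> total=16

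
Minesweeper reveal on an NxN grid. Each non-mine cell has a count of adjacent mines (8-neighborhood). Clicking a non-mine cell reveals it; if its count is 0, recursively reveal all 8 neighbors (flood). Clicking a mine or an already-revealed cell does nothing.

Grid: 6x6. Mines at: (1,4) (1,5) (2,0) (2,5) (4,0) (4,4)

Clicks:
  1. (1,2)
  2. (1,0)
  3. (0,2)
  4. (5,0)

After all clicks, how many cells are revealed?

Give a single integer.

Answer: 21

Derivation:
Click 1 (1,2) count=0: revealed 20 new [(0,0) (0,1) (0,2) (0,3) (1,0) (1,1) (1,2) (1,3) (2,1) (2,2) (2,3) (3,1) (3,2) (3,3) (4,1) (4,2) (4,3) (5,1) (5,2) (5,3)] -> total=20
Click 2 (1,0) count=1: revealed 0 new [(none)] -> total=20
Click 3 (0,2) count=0: revealed 0 new [(none)] -> total=20
Click 4 (5,0) count=1: revealed 1 new [(5,0)] -> total=21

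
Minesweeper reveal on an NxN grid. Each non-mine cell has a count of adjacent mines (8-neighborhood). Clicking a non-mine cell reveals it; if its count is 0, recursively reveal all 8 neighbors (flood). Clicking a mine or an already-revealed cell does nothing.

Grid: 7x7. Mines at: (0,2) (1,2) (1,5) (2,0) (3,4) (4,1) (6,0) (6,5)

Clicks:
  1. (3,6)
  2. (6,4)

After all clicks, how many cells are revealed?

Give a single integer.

Click 1 (3,6) count=0: revealed 8 new [(2,5) (2,6) (3,5) (3,6) (4,5) (4,6) (5,5) (5,6)] -> total=8
Click 2 (6,4) count=1: revealed 1 new [(6,4)] -> total=9

Answer: 9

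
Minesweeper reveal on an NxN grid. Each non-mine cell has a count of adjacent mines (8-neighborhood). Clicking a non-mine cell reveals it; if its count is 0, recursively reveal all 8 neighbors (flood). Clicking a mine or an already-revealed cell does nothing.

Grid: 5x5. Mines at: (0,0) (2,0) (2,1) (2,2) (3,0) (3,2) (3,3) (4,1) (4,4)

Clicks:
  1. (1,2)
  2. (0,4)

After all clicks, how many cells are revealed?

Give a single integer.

Answer: 10

Derivation:
Click 1 (1,2) count=2: revealed 1 new [(1,2)] -> total=1
Click 2 (0,4) count=0: revealed 9 new [(0,1) (0,2) (0,3) (0,4) (1,1) (1,3) (1,4) (2,3) (2,4)] -> total=10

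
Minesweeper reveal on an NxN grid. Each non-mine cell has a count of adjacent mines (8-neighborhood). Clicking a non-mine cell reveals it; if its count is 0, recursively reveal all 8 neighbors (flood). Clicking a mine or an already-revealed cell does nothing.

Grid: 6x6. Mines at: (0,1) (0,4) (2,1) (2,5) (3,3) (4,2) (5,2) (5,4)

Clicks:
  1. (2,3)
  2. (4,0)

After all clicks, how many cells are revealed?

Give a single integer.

Click 1 (2,3) count=1: revealed 1 new [(2,3)] -> total=1
Click 2 (4,0) count=0: revealed 6 new [(3,0) (3,1) (4,0) (4,1) (5,0) (5,1)] -> total=7

Answer: 7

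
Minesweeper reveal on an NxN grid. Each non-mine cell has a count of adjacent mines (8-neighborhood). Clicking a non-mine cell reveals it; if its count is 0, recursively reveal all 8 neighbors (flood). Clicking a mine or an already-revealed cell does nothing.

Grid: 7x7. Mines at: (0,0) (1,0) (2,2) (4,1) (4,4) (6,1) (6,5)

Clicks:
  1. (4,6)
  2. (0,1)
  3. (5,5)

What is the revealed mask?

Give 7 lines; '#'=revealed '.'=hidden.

Click 1 (4,6) count=0: revealed 24 new [(0,1) (0,2) (0,3) (0,4) (0,5) (0,6) (1,1) (1,2) (1,3) (1,4) (1,5) (1,6) (2,3) (2,4) (2,5) (2,6) (3,3) (3,4) (3,5) (3,6) (4,5) (4,6) (5,5) (5,6)] -> total=24
Click 2 (0,1) count=2: revealed 0 new [(none)] -> total=24
Click 3 (5,5) count=2: revealed 0 new [(none)] -> total=24

Answer: .######
.######
...####
...####
.....##
.....##
.......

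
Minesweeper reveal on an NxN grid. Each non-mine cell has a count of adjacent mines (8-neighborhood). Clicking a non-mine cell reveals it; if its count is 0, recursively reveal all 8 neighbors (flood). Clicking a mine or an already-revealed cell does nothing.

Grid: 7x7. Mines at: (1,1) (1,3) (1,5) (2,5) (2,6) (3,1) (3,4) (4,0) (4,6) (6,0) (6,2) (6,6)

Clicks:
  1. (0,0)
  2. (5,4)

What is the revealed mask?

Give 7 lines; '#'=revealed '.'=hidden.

Answer: #......
.......
.......
.......
...###.
...###.
...###.

Derivation:
Click 1 (0,0) count=1: revealed 1 new [(0,0)] -> total=1
Click 2 (5,4) count=0: revealed 9 new [(4,3) (4,4) (4,5) (5,3) (5,4) (5,5) (6,3) (6,4) (6,5)] -> total=10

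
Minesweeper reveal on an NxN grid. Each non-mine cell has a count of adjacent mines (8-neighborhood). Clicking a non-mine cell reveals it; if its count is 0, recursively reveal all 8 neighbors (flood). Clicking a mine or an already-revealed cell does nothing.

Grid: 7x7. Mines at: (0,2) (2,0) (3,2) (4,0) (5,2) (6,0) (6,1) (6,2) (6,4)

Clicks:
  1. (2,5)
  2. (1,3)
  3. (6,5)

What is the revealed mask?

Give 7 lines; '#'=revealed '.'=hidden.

Click 1 (2,5) count=0: revealed 26 new [(0,3) (0,4) (0,5) (0,6) (1,3) (1,4) (1,5) (1,6) (2,3) (2,4) (2,5) (2,6) (3,3) (3,4) (3,5) (3,6) (4,3) (4,4) (4,5) (4,6) (5,3) (5,4) (5,5) (5,6) (6,5) (6,6)] -> total=26
Click 2 (1,3) count=1: revealed 0 new [(none)] -> total=26
Click 3 (6,5) count=1: revealed 0 new [(none)] -> total=26

Answer: ...####
...####
...####
...####
...####
...####
.....##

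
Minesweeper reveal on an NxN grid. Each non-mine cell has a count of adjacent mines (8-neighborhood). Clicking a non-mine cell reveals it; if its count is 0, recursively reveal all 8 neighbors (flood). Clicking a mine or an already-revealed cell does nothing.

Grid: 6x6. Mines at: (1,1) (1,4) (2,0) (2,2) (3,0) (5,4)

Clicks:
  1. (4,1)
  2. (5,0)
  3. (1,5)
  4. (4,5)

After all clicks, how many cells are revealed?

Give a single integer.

Click 1 (4,1) count=1: revealed 1 new [(4,1)] -> total=1
Click 2 (5,0) count=0: revealed 10 new [(3,1) (3,2) (3,3) (4,0) (4,2) (4,3) (5,0) (5,1) (5,2) (5,3)] -> total=11
Click 3 (1,5) count=1: revealed 1 new [(1,5)] -> total=12
Click 4 (4,5) count=1: revealed 1 new [(4,5)] -> total=13

Answer: 13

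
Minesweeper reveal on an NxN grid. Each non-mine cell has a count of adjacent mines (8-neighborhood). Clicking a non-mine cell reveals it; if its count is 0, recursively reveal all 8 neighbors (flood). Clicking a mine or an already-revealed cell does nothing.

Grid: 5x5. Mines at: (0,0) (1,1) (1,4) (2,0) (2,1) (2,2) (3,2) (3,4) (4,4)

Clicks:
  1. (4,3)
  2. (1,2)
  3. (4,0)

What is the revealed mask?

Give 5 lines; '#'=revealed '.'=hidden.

Click 1 (4,3) count=3: revealed 1 new [(4,3)] -> total=1
Click 2 (1,2) count=3: revealed 1 new [(1,2)] -> total=2
Click 3 (4,0) count=0: revealed 4 new [(3,0) (3,1) (4,0) (4,1)] -> total=6

Answer: .....
..#..
.....
##...
##.#.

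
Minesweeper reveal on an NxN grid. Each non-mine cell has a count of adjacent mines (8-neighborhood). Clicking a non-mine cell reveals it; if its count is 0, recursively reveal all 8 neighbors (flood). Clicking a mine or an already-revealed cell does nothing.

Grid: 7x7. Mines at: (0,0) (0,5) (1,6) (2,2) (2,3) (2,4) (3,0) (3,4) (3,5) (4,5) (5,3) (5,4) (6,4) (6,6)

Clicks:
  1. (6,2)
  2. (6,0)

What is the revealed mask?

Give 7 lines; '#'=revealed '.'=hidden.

Click 1 (6,2) count=1: revealed 1 new [(6,2)] -> total=1
Click 2 (6,0) count=0: revealed 8 new [(4,0) (4,1) (4,2) (5,0) (5,1) (5,2) (6,0) (6,1)] -> total=9

Answer: .......
.......
.......
.......
###....
###....
###....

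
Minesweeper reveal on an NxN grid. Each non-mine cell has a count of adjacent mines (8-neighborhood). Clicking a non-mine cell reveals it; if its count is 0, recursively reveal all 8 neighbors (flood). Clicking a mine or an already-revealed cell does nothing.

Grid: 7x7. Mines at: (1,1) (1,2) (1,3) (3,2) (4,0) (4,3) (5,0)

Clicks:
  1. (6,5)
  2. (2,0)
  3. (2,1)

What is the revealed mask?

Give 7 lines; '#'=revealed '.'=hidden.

Click 1 (6,5) count=0: revealed 27 new [(0,4) (0,5) (0,6) (1,4) (1,5) (1,6) (2,4) (2,5) (2,6) (3,4) (3,5) (3,6) (4,4) (4,5) (4,6) (5,1) (5,2) (5,3) (5,4) (5,5) (5,6) (6,1) (6,2) (6,3) (6,4) (6,5) (6,6)] -> total=27
Click 2 (2,0) count=1: revealed 1 new [(2,0)] -> total=28
Click 3 (2,1) count=3: revealed 1 new [(2,1)] -> total=29

Answer: ....###
....###
##..###
....###
....###
.######
.######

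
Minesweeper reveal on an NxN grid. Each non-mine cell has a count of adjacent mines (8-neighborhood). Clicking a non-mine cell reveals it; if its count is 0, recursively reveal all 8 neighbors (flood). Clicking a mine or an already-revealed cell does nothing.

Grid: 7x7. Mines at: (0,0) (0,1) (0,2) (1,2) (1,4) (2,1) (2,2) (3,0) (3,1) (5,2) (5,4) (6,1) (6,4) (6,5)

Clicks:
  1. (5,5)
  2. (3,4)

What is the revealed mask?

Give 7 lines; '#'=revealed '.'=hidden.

Answer: .....##
.....##
...####
...####
...####
.....##
.......

Derivation:
Click 1 (5,5) count=3: revealed 1 new [(5,5)] -> total=1
Click 2 (3,4) count=0: revealed 17 new [(0,5) (0,6) (1,5) (1,6) (2,3) (2,4) (2,5) (2,6) (3,3) (3,4) (3,5) (3,6) (4,3) (4,4) (4,5) (4,6) (5,6)] -> total=18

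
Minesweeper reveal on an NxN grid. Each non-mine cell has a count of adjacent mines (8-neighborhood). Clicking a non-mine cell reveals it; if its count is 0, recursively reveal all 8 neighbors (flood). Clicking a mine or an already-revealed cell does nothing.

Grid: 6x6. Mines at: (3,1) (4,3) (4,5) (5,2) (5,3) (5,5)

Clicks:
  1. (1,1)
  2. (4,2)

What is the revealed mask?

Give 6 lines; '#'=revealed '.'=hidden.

Click 1 (1,1) count=0: revealed 22 new [(0,0) (0,1) (0,2) (0,3) (0,4) (0,5) (1,0) (1,1) (1,2) (1,3) (1,4) (1,5) (2,0) (2,1) (2,2) (2,3) (2,4) (2,5) (3,2) (3,3) (3,4) (3,5)] -> total=22
Click 2 (4,2) count=4: revealed 1 new [(4,2)] -> total=23

Answer: ######
######
######
..####
..#...
......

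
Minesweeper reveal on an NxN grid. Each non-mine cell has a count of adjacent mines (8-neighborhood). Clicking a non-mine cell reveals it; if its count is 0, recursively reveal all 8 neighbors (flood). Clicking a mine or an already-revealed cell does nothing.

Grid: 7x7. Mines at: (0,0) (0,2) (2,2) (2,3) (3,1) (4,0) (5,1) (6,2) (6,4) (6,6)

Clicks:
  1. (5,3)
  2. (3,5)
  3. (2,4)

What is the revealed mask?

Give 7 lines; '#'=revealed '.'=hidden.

Answer: ...####
...####
....###
..#####
..#####
..#####
.......

Derivation:
Click 1 (5,3) count=2: revealed 1 new [(5,3)] -> total=1
Click 2 (3,5) count=0: revealed 25 new [(0,3) (0,4) (0,5) (0,6) (1,3) (1,4) (1,5) (1,6) (2,4) (2,5) (2,6) (3,2) (3,3) (3,4) (3,5) (3,6) (4,2) (4,3) (4,4) (4,5) (4,6) (5,2) (5,4) (5,5) (5,6)] -> total=26
Click 3 (2,4) count=1: revealed 0 new [(none)] -> total=26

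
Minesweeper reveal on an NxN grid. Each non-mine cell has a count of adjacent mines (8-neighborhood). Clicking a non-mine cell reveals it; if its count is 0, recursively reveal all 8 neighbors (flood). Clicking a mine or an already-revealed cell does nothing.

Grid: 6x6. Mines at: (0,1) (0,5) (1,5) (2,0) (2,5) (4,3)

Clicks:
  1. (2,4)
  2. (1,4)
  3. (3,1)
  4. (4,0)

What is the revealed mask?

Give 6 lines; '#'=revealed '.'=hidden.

Answer: ......
....#.
....#.
###...
###...
###...

Derivation:
Click 1 (2,4) count=2: revealed 1 new [(2,4)] -> total=1
Click 2 (1,4) count=3: revealed 1 new [(1,4)] -> total=2
Click 3 (3,1) count=1: revealed 1 new [(3,1)] -> total=3
Click 4 (4,0) count=0: revealed 8 new [(3,0) (3,2) (4,0) (4,1) (4,2) (5,0) (5,1) (5,2)] -> total=11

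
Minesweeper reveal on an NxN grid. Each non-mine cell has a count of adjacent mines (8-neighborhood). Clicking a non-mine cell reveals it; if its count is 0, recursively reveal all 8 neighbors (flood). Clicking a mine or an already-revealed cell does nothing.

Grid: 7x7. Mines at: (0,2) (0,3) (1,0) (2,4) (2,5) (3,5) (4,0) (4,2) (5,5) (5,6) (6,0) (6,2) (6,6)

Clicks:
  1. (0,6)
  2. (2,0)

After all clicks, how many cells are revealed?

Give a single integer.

Answer: 7

Derivation:
Click 1 (0,6) count=0: revealed 6 new [(0,4) (0,5) (0,6) (1,4) (1,5) (1,6)] -> total=6
Click 2 (2,0) count=1: revealed 1 new [(2,0)] -> total=7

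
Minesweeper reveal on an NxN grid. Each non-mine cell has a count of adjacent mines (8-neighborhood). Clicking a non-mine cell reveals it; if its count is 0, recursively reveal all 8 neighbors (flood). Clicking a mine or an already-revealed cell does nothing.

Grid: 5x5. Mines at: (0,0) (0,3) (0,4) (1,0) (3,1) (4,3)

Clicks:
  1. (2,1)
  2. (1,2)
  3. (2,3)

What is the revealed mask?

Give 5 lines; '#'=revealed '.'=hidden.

Answer: .....
..###
.####
..###
.....

Derivation:
Click 1 (2,1) count=2: revealed 1 new [(2,1)] -> total=1
Click 2 (1,2) count=1: revealed 1 new [(1,2)] -> total=2
Click 3 (2,3) count=0: revealed 8 new [(1,3) (1,4) (2,2) (2,3) (2,4) (3,2) (3,3) (3,4)] -> total=10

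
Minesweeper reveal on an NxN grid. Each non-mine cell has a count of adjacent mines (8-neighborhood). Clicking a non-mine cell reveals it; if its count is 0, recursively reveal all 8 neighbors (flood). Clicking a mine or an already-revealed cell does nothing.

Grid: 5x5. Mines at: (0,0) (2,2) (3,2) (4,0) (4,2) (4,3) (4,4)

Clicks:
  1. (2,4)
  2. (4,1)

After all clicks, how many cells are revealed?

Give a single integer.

Click 1 (2,4) count=0: revealed 12 new [(0,1) (0,2) (0,3) (0,4) (1,1) (1,2) (1,3) (1,4) (2,3) (2,4) (3,3) (3,4)] -> total=12
Click 2 (4,1) count=3: revealed 1 new [(4,1)] -> total=13

Answer: 13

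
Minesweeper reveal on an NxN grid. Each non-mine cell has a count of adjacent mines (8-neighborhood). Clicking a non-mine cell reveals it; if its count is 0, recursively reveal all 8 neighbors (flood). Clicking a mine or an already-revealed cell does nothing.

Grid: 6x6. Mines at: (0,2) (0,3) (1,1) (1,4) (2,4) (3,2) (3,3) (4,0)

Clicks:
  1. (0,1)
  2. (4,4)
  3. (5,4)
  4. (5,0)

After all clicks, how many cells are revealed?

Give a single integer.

Click 1 (0,1) count=2: revealed 1 new [(0,1)] -> total=1
Click 2 (4,4) count=1: revealed 1 new [(4,4)] -> total=2
Click 3 (5,4) count=0: revealed 11 new [(3,4) (3,5) (4,1) (4,2) (4,3) (4,5) (5,1) (5,2) (5,3) (5,4) (5,5)] -> total=13
Click 4 (5,0) count=1: revealed 1 new [(5,0)] -> total=14

Answer: 14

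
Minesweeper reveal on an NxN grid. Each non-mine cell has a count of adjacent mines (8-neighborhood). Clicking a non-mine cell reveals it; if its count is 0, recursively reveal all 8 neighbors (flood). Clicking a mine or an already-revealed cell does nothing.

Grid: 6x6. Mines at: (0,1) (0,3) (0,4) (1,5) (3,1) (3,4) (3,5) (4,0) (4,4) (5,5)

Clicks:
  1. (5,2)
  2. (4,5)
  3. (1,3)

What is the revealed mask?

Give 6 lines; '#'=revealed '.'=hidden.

Answer: ......
...#..
......
......
.###.#
.###..

Derivation:
Click 1 (5,2) count=0: revealed 6 new [(4,1) (4,2) (4,3) (5,1) (5,2) (5,3)] -> total=6
Click 2 (4,5) count=4: revealed 1 new [(4,5)] -> total=7
Click 3 (1,3) count=2: revealed 1 new [(1,3)] -> total=8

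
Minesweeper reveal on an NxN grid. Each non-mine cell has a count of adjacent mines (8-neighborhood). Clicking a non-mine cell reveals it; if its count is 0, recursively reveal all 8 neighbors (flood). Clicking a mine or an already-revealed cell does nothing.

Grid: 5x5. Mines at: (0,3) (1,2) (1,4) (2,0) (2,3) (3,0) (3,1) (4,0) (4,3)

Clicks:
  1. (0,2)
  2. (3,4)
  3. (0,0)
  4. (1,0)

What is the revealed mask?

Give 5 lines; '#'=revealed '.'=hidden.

Click 1 (0,2) count=2: revealed 1 new [(0,2)] -> total=1
Click 2 (3,4) count=2: revealed 1 new [(3,4)] -> total=2
Click 3 (0,0) count=0: revealed 4 new [(0,0) (0,1) (1,0) (1,1)] -> total=6
Click 4 (1,0) count=1: revealed 0 new [(none)] -> total=6

Answer: ###..
##...
.....
....#
.....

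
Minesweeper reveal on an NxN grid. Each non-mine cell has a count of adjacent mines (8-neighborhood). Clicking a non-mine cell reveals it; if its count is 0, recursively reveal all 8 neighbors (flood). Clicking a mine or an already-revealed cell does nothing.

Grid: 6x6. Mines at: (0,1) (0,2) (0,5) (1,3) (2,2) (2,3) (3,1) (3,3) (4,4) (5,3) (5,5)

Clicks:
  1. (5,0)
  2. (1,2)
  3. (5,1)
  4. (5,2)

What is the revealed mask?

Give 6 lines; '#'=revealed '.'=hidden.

Click 1 (5,0) count=0: revealed 6 new [(4,0) (4,1) (4,2) (5,0) (5,1) (5,2)] -> total=6
Click 2 (1,2) count=5: revealed 1 new [(1,2)] -> total=7
Click 3 (5,1) count=0: revealed 0 new [(none)] -> total=7
Click 4 (5,2) count=1: revealed 0 new [(none)] -> total=7

Answer: ......
..#...
......
......
###...
###...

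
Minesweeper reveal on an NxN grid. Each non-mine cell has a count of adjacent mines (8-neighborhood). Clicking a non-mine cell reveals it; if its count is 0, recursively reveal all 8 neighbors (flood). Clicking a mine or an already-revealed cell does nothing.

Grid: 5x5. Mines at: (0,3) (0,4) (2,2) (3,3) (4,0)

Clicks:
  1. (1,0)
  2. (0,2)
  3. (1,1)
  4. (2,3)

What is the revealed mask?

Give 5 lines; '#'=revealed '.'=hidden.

Click 1 (1,0) count=0: revealed 10 new [(0,0) (0,1) (0,2) (1,0) (1,1) (1,2) (2,0) (2,1) (3,0) (3,1)] -> total=10
Click 2 (0,2) count=1: revealed 0 new [(none)] -> total=10
Click 3 (1,1) count=1: revealed 0 new [(none)] -> total=10
Click 4 (2,3) count=2: revealed 1 new [(2,3)] -> total=11

Answer: ###..
###..
##.#.
##...
.....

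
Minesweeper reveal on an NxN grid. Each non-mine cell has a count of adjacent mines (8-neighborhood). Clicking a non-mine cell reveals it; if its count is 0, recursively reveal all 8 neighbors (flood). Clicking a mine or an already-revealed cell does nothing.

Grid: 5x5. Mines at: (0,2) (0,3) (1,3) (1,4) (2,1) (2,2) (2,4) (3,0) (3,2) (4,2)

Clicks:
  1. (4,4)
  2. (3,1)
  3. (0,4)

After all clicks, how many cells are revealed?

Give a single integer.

Answer: 6

Derivation:
Click 1 (4,4) count=0: revealed 4 new [(3,3) (3,4) (4,3) (4,4)] -> total=4
Click 2 (3,1) count=5: revealed 1 new [(3,1)] -> total=5
Click 3 (0,4) count=3: revealed 1 new [(0,4)] -> total=6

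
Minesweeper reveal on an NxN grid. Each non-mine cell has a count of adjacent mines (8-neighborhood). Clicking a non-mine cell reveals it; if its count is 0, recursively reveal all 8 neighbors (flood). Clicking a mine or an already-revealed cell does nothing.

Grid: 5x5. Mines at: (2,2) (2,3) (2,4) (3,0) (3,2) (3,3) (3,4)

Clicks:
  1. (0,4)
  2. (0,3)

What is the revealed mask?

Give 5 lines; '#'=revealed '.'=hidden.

Answer: #####
#####
##...
.....
.....

Derivation:
Click 1 (0,4) count=0: revealed 12 new [(0,0) (0,1) (0,2) (0,3) (0,4) (1,0) (1,1) (1,2) (1,3) (1,4) (2,0) (2,1)] -> total=12
Click 2 (0,3) count=0: revealed 0 new [(none)] -> total=12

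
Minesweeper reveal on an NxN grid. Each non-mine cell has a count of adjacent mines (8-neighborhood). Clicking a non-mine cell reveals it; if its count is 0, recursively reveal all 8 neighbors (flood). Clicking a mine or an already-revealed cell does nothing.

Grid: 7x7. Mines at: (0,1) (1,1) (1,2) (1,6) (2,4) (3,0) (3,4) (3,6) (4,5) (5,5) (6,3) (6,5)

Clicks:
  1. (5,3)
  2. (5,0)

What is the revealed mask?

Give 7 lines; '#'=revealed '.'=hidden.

Answer: .......
.......
.###...
.###...
####...
####...
###....

Derivation:
Click 1 (5,3) count=1: revealed 1 new [(5,3)] -> total=1
Click 2 (5,0) count=0: revealed 16 new [(2,1) (2,2) (2,3) (3,1) (3,2) (3,3) (4,0) (4,1) (4,2) (4,3) (5,0) (5,1) (5,2) (6,0) (6,1) (6,2)] -> total=17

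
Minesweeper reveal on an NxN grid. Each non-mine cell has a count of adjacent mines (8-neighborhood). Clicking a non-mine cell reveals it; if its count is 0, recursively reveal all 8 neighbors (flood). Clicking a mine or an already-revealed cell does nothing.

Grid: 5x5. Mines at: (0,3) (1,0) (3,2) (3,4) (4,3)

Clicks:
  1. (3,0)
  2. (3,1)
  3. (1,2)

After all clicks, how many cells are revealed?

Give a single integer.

Answer: 7

Derivation:
Click 1 (3,0) count=0: revealed 6 new [(2,0) (2,1) (3,0) (3,1) (4,0) (4,1)] -> total=6
Click 2 (3,1) count=1: revealed 0 new [(none)] -> total=6
Click 3 (1,2) count=1: revealed 1 new [(1,2)] -> total=7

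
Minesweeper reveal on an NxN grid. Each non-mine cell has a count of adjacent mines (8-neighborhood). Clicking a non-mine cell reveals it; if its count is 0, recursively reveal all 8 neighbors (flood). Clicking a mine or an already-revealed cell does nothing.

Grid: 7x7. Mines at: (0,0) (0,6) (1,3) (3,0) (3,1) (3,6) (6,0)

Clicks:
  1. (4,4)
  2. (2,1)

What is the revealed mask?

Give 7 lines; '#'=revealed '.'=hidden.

Click 1 (4,4) count=0: revealed 26 new [(2,2) (2,3) (2,4) (2,5) (3,2) (3,3) (3,4) (3,5) (4,1) (4,2) (4,3) (4,4) (4,5) (4,6) (5,1) (5,2) (5,3) (5,4) (5,5) (5,6) (6,1) (6,2) (6,3) (6,4) (6,5) (6,6)] -> total=26
Click 2 (2,1) count=2: revealed 1 new [(2,1)] -> total=27

Answer: .......
.......
.#####.
..####.
.######
.######
.######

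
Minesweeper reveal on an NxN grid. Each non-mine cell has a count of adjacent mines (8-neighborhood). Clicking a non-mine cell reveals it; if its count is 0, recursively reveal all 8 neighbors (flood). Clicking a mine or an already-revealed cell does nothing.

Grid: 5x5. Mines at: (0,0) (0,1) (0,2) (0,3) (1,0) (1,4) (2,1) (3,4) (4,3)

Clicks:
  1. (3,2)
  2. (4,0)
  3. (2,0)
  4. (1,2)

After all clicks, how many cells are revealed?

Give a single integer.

Click 1 (3,2) count=2: revealed 1 new [(3,2)] -> total=1
Click 2 (4,0) count=0: revealed 5 new [(3,0) (3,1) (4,0) (4,1) (4,2)] -> total=6
Click 3 (2,0) count=2: revealed 1 new [(2,0)] -> total=7
Click 4 (1,2) count=4: revealed 1 new [(1,2)] -> total=8

Answer: 8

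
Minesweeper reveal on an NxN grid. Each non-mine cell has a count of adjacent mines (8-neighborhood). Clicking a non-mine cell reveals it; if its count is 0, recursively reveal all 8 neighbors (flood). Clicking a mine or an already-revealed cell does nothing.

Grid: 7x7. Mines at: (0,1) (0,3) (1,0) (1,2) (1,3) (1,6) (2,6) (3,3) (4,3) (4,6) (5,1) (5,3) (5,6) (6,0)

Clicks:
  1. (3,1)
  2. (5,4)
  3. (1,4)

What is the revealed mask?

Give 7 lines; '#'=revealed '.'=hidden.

Answer: .......
....#..
###....
###....
###....
....#..
.......

Derivation:
Click 1 (3,1) count=0: revealed 9 new [(2,0) (2,1) (2,2) (3,0) (3,1) (3,2) (4,0) (4,1) (4,2)] -> total=9
Click 2 (5,4) count=2: revealed 1 new [(5,4)] -> total=10
Click 3 (1,4) count=2: revealed 1 new [(1,4)] -> total=11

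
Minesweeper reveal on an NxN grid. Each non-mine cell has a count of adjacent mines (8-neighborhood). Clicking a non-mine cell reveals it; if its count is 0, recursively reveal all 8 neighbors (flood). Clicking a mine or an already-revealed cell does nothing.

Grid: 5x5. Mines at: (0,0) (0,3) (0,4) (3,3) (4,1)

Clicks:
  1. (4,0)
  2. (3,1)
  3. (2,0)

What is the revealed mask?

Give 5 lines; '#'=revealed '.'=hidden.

Answer: .....
###..
###..
###..
#....

Derivation:
Click 1 (4,0) count=1: revealed 1 new [(4,0)] -> total=1
Click 2 (3,1) count=1: revealed 1 new [(3,1)] -> total=2
Click 3 (2,0) count=0: revealed 8 new [(1,0) (1,1) (1,2) (2,0) (2,1) (2,2) (3,0) (3,2)] -> total=10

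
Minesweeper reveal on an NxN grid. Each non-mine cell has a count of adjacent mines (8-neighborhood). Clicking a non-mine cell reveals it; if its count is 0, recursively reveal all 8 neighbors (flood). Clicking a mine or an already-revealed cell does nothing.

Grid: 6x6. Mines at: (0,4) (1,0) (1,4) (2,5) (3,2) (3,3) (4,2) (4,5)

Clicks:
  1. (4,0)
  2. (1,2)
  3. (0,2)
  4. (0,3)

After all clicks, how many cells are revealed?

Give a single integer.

Answer: 16

Derivation:
Click 1 (4,0) count=0: revealed 8 new [(2,0) (2,1) (3,0) (3,1) (4,0) (4,1) (5,0) (5,1)] -> total=8
Click 2 (1,2) count=0: revealed 8 new [(0,1) (0,2) (0,3) (1,1) (1,2) (1,3) (2,2) (2,3)] -> total=16
Click 3 (0,2) count=0: revealed 0 new [(none)] -> total=16
Click 4 (0,3) count=2: revealed 0 new [(none)] -> total=16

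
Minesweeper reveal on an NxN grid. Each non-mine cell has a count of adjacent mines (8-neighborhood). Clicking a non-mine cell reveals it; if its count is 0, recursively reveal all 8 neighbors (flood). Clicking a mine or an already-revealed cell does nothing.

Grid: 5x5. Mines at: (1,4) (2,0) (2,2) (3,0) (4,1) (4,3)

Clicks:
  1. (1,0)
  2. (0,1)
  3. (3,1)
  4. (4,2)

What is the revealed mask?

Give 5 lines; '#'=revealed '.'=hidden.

Click 1 (1,0) count=1: revealed 1 new [(1,0)] -> total=1
Click 2 (0,1) count=0: revealed 7 new [(0,0) (0,1) (0,2) (0,3) (1,1) (1,2) (1,3)] -> total=8
Click 3 (3,1) count=4: revealed 1 new [(3,1)] -> total=9
Click 4 (4,2) count=2: revealed 1 new [(4,2)] -> total=10

Answer: ####.
####.
.....
.#...
..#..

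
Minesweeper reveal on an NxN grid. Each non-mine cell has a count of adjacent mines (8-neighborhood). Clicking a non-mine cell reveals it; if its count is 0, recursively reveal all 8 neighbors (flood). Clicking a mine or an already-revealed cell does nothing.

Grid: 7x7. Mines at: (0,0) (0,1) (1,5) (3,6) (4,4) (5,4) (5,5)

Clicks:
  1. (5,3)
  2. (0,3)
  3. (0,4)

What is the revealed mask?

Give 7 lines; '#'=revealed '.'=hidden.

Click 1 (5,3) count=2: revealed 1 new [(5,3)] -> total=1
Click 2 (0,3) count=0: revealed 29 new [(0,2) (0,3) (0,4) (1,0) (1,1) (1,2) (1,3) (1,4) (2,0) (2,1) (2,2) (2,3) (2,4) (3,0) (3,1) (3,2) (3,3) (3,4) (4,0) (4,1) (4,2) (4,3) (5,0) (5,1) (5,2) (6,0) (6,1) (6,2) (6,3)] -> total=30
Click 3 (0,4) count=1: revealed 0 new [(none)] -> total=30

Answer: ..###..
#####..
#####..
#####..
####...
####...
####...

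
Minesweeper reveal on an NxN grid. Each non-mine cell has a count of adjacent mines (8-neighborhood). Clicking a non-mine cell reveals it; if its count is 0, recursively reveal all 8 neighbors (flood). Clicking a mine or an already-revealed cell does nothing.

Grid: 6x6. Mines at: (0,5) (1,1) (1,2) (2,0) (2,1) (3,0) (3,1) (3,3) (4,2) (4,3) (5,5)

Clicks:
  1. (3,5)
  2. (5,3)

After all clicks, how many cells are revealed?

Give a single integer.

Click 1 (3,5) count=0: revealed 8 new [(1,4) (1,5) (2,4) (2,5) (3,4) (3,5) (4,4) (4,5)] -> total=8
Click 2 (5,3) count=2: revealed 1 new [(5,3)] -> total=9

Answer: 9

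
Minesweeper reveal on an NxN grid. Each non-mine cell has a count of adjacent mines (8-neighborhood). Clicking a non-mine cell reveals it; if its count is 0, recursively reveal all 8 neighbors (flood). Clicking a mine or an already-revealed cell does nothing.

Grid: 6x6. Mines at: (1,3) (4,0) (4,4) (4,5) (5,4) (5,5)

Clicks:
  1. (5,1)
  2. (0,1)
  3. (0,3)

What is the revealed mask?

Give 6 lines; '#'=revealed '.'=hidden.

Answer: ####..
###...
####..
####..
.###..
.###..

Derivation:
Click 1 (5,1) count=1: revealed 1 new [(5,1)] -> total=1
Click 2 (0,1) count=0: revealed 19 new [(0,0) (0,1) (0,2) (1,0) (1,1) (1,2) (2,0) (2,1) (2,2) (2,3) (3,0) (3,1) (3,2) (3,3) (4,1) (4,2) (4,3) (5,2) (5,3)] -> total=20
Click 3 (0,3) count=1: revealed 1 new [(0,3)] -> total=21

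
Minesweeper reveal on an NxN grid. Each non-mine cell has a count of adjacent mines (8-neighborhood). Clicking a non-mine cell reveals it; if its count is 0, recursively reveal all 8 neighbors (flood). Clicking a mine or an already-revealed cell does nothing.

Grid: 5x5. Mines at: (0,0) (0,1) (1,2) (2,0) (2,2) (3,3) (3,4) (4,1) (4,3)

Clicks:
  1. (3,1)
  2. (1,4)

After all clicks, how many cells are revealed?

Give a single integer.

Answer: 7

Derivation:
Click 1 (3,1) count=3: revealed 1 new [(3,1)] -> total=1
Click 2 (1,4) count=0: revealed 6 new [(0,3) (0,4) (1,3) (1,4) (2,3) (2,4)] -> total=7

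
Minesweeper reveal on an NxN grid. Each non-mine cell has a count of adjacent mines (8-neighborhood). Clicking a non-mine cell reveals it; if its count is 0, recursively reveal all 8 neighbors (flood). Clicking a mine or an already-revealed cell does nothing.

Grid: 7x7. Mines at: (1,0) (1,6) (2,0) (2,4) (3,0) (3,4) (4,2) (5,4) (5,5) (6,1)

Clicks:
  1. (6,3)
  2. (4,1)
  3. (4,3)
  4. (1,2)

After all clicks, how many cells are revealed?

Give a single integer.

Click 1 (6,3) count=1: revealed 1 new [(6,3)] -> total=1
Click 2 (4,1) count=2: revealed 1 new [(4,1)] -> total=2
Click 3 (4,3) count=3: revealed 1 new [(4,3)] -> total=3
Click 4 (1,2) count=0: revealed 16 new [(0,1) (0,2) (0,3) (0,4) (0,5) (1,1) (1,2) (1,3) (1,4) (1,5) (2,1) (2,2) (2,3) (3,1) (3,2) (3,3)] -> total=19

Answer: 19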